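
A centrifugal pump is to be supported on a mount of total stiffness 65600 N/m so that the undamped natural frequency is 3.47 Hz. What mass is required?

138 kg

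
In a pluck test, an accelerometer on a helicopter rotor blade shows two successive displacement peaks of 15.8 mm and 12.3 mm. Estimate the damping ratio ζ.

Logarithmic decrement δ = (1/n)·ln(x₀/x_n) = (1/1)·ln(15.8/12.3) = (1/1)·ln(1.285) = 0.2504.
ζ = δ/√(4π² + δ²) = 0.2504/√(39.48 + 0.0627) = 0.2504/6.288 = 0.03982.

0.0398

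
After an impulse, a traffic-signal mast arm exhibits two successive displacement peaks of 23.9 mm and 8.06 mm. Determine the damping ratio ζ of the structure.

Logarithmic decrement δ = (1/n)·ln(x₀/x_n) = (1/1)·ln(23.9/8.06) = (1/1)·ln(2.965) = 1.087.
ζ = δ/√(4π² + δ²) = 1.087/√(39.48 + 1.18) = 1.087/6.377 = 0.1705.

0.170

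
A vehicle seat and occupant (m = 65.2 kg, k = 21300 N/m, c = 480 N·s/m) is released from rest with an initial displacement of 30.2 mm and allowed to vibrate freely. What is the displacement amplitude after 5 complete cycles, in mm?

0.0438 mm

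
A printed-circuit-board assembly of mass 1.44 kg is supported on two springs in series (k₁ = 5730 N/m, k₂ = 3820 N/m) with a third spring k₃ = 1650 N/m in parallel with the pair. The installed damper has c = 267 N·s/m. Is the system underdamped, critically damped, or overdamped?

overdamped

Series pair: k_s = k₁k₂/(k₁+k₂) = (5730)(3820)/(5730 + 3820) = 2292 N/m. In parallel with k₃: k_eq = 2292 + 1650 = 3942 N/m.
c_c = 2√(k_eq·m) = 150.7 N·s/m; ζ = c/c_c = 267/150.7 = 1.77.
Since ζ > 1 the system is overdamped.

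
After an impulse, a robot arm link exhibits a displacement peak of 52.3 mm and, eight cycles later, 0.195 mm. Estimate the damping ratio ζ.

Logarithmic decrement δ = (1/n)·ln(x₀/x_n) = (1/8)·ln(52.3/0.195) = (1/8)·ln(268.2) = 0.6990.
ζ = δ/√(4π² + δ²) = 0.6990/√(39.48 + 0.489) = 0.6990/6.322 = 0.1106.

0.111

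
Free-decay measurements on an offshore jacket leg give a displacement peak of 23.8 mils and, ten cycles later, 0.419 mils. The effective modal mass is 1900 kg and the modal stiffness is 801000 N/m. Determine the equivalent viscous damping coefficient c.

Logarithmic decrement δ = (1/n)·ln(x₀/x_n) = (1/10)·ln(23.8/0.419) = (1/10)·ln(56.80) = 0.4040.
ζ = δ/√(4π² + δ²) = 0.4040/√(39.48 + 0.163) = 0.4040/6.296 = 0.06416.
c = ζ · 2√(km) = 0.06416 × 2√(801000 × 1900) = 0.06416 × 78020 = 5006 N·s/m.

5010 N·s/m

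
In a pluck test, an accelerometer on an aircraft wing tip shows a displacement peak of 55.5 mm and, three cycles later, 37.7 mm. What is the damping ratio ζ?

0.0205

Logarithmic decrement δ = (1/n)·ln(x₀/x_n) = (1/3)·ln(55.5/37.7) = (1/3)·ln(1.472) = 0.1289.
ζ = δ/√(4π² + δ²) = 0.1289/√(39.48 + 0.0166) = 0.1289/6.285 = 0.02051.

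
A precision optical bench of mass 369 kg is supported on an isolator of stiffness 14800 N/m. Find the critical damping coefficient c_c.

4670 N·s/m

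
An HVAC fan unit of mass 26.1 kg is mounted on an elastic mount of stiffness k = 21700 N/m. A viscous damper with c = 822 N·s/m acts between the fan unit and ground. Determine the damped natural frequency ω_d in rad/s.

24.2 rad/s

ω_n = √(k/m) = √(21700/26.1) = 28.83 rad/s.
Critical damping c_c = 2√(k·m) = 2√(21700 × 26.1) = 1505 N·s/m, so ζ = c/c_c = 822/1505 = 0.5461.
ω_d = ω_n√(1 − ζ²) = 28.83 × √(1 − 0.298) = 24.15 rad/s.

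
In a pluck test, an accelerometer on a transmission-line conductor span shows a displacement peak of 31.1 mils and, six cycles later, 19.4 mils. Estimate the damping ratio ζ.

0.0125

Logarithmic decrement δ = (1/n)·ln(x₀/x_n) = (1/6)·ln(31.1/19.4) = (1/6)·ln(1.603) = 0.07866.
ζ = δ/√(4π² + δ²) = 0.07866/√(39.48 + 0.00619) = 0.07866/6.284 = 0.01252.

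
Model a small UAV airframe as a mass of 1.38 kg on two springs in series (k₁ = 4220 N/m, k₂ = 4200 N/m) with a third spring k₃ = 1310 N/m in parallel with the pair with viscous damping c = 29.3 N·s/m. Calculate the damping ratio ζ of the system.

0.213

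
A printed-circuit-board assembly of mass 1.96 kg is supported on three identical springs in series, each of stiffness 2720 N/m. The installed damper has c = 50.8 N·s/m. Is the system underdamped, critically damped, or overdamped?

Series springs: 1/k_eq = 3/2720, so k_eq = 2720/3 = 906.7 N/m.
c_c = 2√(k_eq·m) = 84.31 N·s/m; ζ = c/c_c = 50.8/84.31 = 0.603.
Since ζ < 1 the system is underdamped.

underdamped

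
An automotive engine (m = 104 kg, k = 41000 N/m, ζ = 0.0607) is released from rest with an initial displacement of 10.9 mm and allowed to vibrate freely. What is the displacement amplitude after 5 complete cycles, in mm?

Logarithmic decrement δ = 2πζ/√(1 − ζ²) = 2π × 0.06070/√(1 − 0.00368) = 0.3821.
After n cycles, x_n/x₀ = e^(−nδ), so x_5 = 10.9 × e^(−5 × 0.3821) = 10.9 × 0.1480 = 1.613 mm.

1.61 mm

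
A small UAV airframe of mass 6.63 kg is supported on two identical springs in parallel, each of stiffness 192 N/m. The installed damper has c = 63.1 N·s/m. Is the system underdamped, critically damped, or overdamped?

Parallel springs add: k_eq = 2 × 192 = 384.0 N/m.
c_c = 2√(k_eq·m) = 100.9 N·s/m; ζ = c/c_c = 63.1/100.9 = 0.625.
Since ζ < 1 the system is underdamped.

underdamped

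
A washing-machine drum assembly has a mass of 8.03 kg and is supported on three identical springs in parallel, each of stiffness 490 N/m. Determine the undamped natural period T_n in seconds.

0.464 s

Parallel springs add: k_eq = 3 × 490 = 1470 N/m.
ω_n = √(k_eq/m) = √(1470/8.03) = √183.1 = 13.53 rad/s.
T_n = 2π/ω_n = 6.283/13.53 = 0.4644 s.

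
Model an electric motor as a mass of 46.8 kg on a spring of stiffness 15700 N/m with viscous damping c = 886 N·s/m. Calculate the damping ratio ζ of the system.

ω_n = √(k/m) = √(15700/46.8) = 18.32 rad/s.
Critical damping c_c = 2√(k·m) = 2√(15700 × 46.8) = 1714 N·s/m, so ζ = c/c_c = 886/1714 = 0.5168.

0.517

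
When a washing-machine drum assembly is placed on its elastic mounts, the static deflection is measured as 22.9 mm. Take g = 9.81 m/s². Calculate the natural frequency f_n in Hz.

ω_n = √(g/δ_st) = √(9.81/0.0229) = √428.4 = 20.70 rad/s.
f_n = ω_n/(2π) = 20.70/6.283 = 3.294 Hz.

3.29 Hz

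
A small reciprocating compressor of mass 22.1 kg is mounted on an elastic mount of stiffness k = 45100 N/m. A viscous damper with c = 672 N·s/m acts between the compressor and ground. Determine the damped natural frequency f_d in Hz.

6.77 Hz

ω_n = √(k/m) = √(45100/22.1) = 45.17 rad/s.
Critical damping c_c = 2√(k·m) = 2√(45100 × 22.1) = 1997 N·s/m, so ζ = c/c_c = 672/1997 = 0.3366.
ω_d = ω_n√(1 − ζ²) = 45.17 × √(1 − 0.113) = 42.54 rad/s.
f_d = ω_d/(2π) = 6.770 Hz.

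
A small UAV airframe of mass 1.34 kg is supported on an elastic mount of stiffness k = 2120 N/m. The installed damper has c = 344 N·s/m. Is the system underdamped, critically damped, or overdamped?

c_c = 2√(k·m) = 106.6 N·s/m; ζ = c/c_c = 344/106.6 = 3.23.
Since ζ > 1 the system is overdamped.

overdamped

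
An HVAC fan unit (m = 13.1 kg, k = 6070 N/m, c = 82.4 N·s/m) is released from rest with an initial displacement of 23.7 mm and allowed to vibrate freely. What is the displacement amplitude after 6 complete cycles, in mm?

ζ = c/(2√(km)) = 82.4/(2√(6070 × 13.1)) = 82.4/564.0 = 0.1461.
Logarithmic decrement δ = 2πζ/√(1 − ζ²) = 2π × 0.1461/√(1 − 0.0213) = 0.9280.
After n cycles, x_n/x₀ = e^(−nδ), so x_6 = 23.7 × e^(−6 × 0.9280) = 23.7 × 0.003819 = 0.09051 mm.

0.0905 mm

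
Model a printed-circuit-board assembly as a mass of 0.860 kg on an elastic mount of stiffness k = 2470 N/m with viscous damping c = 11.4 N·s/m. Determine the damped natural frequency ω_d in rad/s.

53.2 rad/s

ω_n = √(k/m) = √(2470/0.860) = 53.59 rad/s.
Critical damping c_c = 2√(k·m) = 2√(2470 × 0.860) = 92.18 N·s/m, so ζ = c/c_c = 11.4/92.18 = 0.1237.
ω_d = ω_n√(1 − ζ²) = 53.59 × √(1 − 0.0153) = 53.18 rad/s.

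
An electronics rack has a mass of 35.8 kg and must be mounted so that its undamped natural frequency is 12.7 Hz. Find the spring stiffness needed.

ω_n = 2πf_n = 2π × 12.7 = 79.80 rad/s.
k = m·ω_n² = 35.8 × 79.80² = 35.8 × 6367 = 228000 N/m.

228000 N/m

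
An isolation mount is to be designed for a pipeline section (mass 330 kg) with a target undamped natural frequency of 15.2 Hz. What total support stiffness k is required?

ω_n = 2πf_n = 2π × 15.2 = 95.50 rad/s.
k = m·ω_n² = 330 × 95.50² = 330 × 9121 = 3010000 N/m.

3010000 N/m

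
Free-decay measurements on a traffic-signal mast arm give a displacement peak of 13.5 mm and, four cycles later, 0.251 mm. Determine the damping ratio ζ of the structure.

0.157

Logarithmic decrement δ = (1/n)·ln(x₀/x_n) = (1/4)·ln(13.5/0.251) = (1/4)·ln(53.78) = 0.9962.
ζ = δ/√(4π² + δ²) = 0.9962/√(39.48 + 0.993) = 0.9962/6.362 = 0.1566.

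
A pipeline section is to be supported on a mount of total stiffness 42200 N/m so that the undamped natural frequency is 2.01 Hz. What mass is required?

ω_n = 2πf_n = 2π × 2.01 = 12.63 rad/s.
m = k/ω_n² = 42200/12.63² = 42200/159.5 = 264.6 kg.

265 kg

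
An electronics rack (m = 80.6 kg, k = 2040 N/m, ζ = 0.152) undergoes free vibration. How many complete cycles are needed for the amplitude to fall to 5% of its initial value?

4 cycles

Logarithmic decrement δ = 2πζ/√(1 − ζ²) = 2π × 0.1520/√(1 − 0.0231) = 0.9663.
x_n/x₀ = e^(−nδ) ≤ 0.05; take ln: n ≥ ln(1/0.05)/δ = 2.996/0.9663 = 3.100.
So 4 complete cycles are required.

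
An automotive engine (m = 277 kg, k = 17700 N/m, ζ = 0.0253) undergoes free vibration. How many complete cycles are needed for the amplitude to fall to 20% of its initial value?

Logarithmic decrement δ = 2πζ/√(1 − ζ²) = 2π × 0.02530/√(1 − 0.000640) = 0.1590.
x_n/x₀ = e^(−nδ) ≤ 0.2; take ln: n ≥ ln(1/0.2)/δ = 1.609/0.1590 = 10.12.
So 11 complete cycles are required.

11 cycles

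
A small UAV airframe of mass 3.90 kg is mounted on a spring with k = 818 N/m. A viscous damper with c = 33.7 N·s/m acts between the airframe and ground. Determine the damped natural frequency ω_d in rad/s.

ω_n = √(k/m) = √(818.0/3.90) = 14.48 rad/s.
Critical damping c_c = 2√(k·m) = 2√(818.0 × 3.90) = 113.0 N·s/m, so ζ = c/c_c = 33.7/113.0 = 0.2983.
ω_d = ω_n√(1 − ζ²) = 14.48 × √(1 − 0.0890) = 13.82 rad/s.

13.8 rad/s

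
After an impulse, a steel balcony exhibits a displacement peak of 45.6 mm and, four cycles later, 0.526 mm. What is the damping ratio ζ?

Logarithmic decrement δ = (1/n)·ln(x₀/x_n) = (1/4)·ln(45.6/0.526) = (1/4)·ln(86.69) = 1.116.
ζ = δ/√(4π² + δ²) = 1.116/√(39.48 + 1.24) = 1.116/6.381 = 0.1748.

0.175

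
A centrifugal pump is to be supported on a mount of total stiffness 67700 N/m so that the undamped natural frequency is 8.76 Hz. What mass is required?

22.3 kg

ω_n = 2πf_n = 2π × 8.76 = 55.04 rad/s.
m = k/ω_n² = 67700/55.04² = 67700/3029 = 22.35 kg.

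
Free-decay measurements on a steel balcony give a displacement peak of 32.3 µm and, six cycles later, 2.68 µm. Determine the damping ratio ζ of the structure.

Logarithmic decrement δ = (1/n)·ln(x₀/x_n) = (1/6)·ln(32.3/2.68) = (1/6)·ln(12.05) = 0.4149.
ζ = δ/√(4π² + δ²) = 0.4149/√(39.48 + 0.172) = 0.4149/6.297 = 0.06589.

0.0659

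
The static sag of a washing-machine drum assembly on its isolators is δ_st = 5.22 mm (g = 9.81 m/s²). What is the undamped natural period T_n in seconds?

0.145 s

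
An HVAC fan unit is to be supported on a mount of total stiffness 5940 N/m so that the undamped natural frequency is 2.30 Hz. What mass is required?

28.4 kg

ω_n = 2πf_n = 2π × 2.30 = 14.45 rad/s.
m = k/ω_n² = 5940/14.45² = 5940/208.8 = 28.44 kg.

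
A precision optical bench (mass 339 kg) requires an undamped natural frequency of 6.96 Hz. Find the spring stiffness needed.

ω_n = 2πf_n = 2π × 6.96 = 43.73 rad/s.
k = m·ω_n² = 339 × 43.73² = 339 × 1912 = 648300 N/m.

648000 N/m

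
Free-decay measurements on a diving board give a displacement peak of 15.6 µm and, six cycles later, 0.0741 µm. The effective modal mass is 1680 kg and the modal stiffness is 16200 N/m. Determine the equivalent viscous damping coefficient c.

1470 N·s/m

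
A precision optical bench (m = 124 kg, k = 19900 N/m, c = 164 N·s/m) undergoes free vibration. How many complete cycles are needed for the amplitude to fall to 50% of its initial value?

ζ = c/(2√(km)) = 164/(2√(19900 × 124)) = 164/3142 = 0.05220.
Logarithmic decrement δ = 2πζ/√(1 − ζ²) = 2π × 0.05220/√(1 − 0.00272) = 0.3284.
x_n/x₀ = e^(−nδ) ≤ 0.5; take ln: n ≥ ln(1/0.5)/δ = 0.6931/0.3284 = 2.110.
So 3 complete cycles are required.

3 cycles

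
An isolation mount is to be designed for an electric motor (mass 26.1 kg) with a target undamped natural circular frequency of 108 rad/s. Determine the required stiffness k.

304000 N/m

k = m·ω_n² = 26.1 × 108.0² = 26.1 × 11660 = 304400 N/m.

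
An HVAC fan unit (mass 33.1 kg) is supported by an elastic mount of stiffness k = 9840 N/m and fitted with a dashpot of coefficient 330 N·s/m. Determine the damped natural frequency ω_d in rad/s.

ω_n = √(k/m) = √(9840/33.1) = 17.24 rad/s.
Critical damping c_c = 2√(k·m) = 2√(9840 × 33.1) = 1141 N·s/m, so ζ = c/c_c = 330/1141 = 0.2891.
ω_d = ω_n√(1 − ζ²) = 17.24 × √(1 − 0.0836) = 16.51 rad/s.

16.5 rad/s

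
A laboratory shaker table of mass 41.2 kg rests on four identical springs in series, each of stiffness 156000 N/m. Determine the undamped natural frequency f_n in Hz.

Series springs: 1/k_eq = 4/156000, so k_eq = 156000/4 = 39000 N/m.
ω_n = √(k_eq/m) = √(39000/41.2) = √946.6 = 30.77 rad/s.
f_n = ω_n/(2π) = 30.77/6.283 = 4.897 Hz.

4.90 Hz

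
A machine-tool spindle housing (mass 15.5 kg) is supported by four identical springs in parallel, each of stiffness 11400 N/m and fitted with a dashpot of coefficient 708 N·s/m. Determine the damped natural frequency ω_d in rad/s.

49.2 rad/s

Parallel springs add: k_eq = 4 × 11400 = 45600 N/m.
ω_n = √(k_eq/m) = √(45600/15.5) = 54.24 rad/s.
Critical damping c_c = 2√(k_eq·m) = 2√(45600 × 15.5) = 1681 N·s/m, so ζ = c/c_c = 708/1681 = 0.4211.
ω_d = ω_n√(1 − ζ²) = 54.24 × √(1 − 0.177) = 49.20 rad/s.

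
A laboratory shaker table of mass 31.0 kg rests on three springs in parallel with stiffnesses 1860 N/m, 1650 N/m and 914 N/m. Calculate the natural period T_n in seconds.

0.526 s

Parallel springs add: k_eq = 1860 + 1650 + 914 = 4424 N/m.
ω_n = √(k_eq/m) = √(4424/31.0) = √142.7 = 11.95 rad/s.
T_n = 2π/ω_n = 6.283/11.95 = 0.5260 s.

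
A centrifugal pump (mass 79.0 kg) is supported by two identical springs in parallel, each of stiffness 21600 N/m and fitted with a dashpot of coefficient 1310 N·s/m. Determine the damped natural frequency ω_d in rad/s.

21.9 rad/s

Parallel springs add: k_eq = 2 × 21600 = 43200 N/m.
ω_n = √(k_eq/m) = √(43200/79.0) = 23.38 rad/s.
Critical damping c_c = 2√(k_eq·m) = 2√(43200 × 79.0) = 3695 N·s/m, so ζ = c/c_c = 1310/3695 = 0.3546.
ω_d = ω_n√(1 − ζ²) = 23.38 × √(1 − 0.126) = 21.87 rad/s.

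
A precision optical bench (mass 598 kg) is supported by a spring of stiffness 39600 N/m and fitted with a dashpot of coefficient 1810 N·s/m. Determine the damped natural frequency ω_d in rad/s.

8.00 rad/s

ω_n = √(k/m) = √(39600/598) = 8.138 rad/s.
Critical damping c_c = 2√(k·m) = 2√(39600 × 598) = 9733 N·s/m, so ζ = c/c_c = 1810/9733 = 0.1860.
ω_d = ω_n√(1 − ζ²) = 8.138 × √(1 − 0.0346) = 7.996 rad/s.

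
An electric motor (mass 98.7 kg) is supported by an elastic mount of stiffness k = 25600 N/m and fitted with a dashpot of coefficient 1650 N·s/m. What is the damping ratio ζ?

0.519

ω_n = √(k/m) = √(25600/98.7) = 16.11 rad/s.
Critical damping c_c = 2√(k·m) = 2√(25600 × 98.7) = 3179 N·s/m, so ζ = c/c_c = 1650/3179 = 0.5190.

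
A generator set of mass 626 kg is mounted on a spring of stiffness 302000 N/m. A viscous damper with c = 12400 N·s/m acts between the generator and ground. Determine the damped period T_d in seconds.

ω_n = √(k/m) = √(302000/626) = 21.96 rad/s.
Critical damping c_c = 2√(k·m) = 2√(302000 × 626) = 27500 N·s/m, so ζ = c/c_c = 12400/27500 = 0.4509.
ω_d = ω_n√(1 − ζ²) = 21.96 × √(1 − 0.203) = 19.60 rad/s.
T_d = 2π/ω_d = 0.3205 s.

0.320 s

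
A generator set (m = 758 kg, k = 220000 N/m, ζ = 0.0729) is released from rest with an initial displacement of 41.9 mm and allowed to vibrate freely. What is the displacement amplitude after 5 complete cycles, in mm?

4.22 mm

Logarithmic decrement δ = 2πζ/√(1 − ζ²) = 2π × 0.07290/√(1 − 0.00531) = 0.4593.
After n cycles, x_n/x₀ = e^(−nδ), so x_5 = 41.9 × e^(−5 × 0.4593) = 41.9 × 0.1006 = 4.216 mm.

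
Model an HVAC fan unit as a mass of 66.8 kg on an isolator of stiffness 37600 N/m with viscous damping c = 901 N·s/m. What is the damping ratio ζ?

ω_n = √(k/m) = √(37600/66.8) = 23.72 rad/s.
Critical damping c_c = 2√(k·m) = 2√(37600 × 66.8) = 3170 N·s/m, so ζ = c/c_c = 901/3170 = 0.2843.

0.284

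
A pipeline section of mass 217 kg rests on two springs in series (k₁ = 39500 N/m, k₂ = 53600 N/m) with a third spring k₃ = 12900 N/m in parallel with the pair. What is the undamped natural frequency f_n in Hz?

Series pair: k_s = k₁k₂/(k₁+k₂) = (39500)(53600)/(39500 + 53600) = 22740 N/m. In parallel with k₃: k_eq = 22740 + 12900 = 35640 N/m.
ω_n = √(k_eq/m) = √(35640/217) = √164.2 = 12.82 rad/s.
f_n = ω_n/(2π) = 12.82/6.283 = 2.040 Hz.

2.04 Hz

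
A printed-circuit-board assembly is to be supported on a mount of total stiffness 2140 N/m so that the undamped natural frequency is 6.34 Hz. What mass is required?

ω_n = 2πf_n = 2π × 6.34 = 39.84 rad/s.
m = k/ω_n² = 2140/39.84² = 2140/1587 = 1.349 kg.

1.35 kg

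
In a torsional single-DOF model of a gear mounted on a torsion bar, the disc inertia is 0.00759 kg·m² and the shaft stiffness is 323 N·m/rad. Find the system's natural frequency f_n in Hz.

ω_n = √(k_t/J) = √(323/0.00759) = √42560 = 206.3 rad/s.
f_n = ω_n/(2π) = 206.3/6.283 = 32.83 Hz.

32.8 Hz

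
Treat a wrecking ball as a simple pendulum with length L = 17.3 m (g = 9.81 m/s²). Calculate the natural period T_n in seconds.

For a simple pendulum ω_n = √(g/L) = √(9.81/17.3) = √0.5671 = 0.7530 rad/s.
T_n = 2π/ω_n = 6.283/0.7530 = 8.344 s.

8.34 s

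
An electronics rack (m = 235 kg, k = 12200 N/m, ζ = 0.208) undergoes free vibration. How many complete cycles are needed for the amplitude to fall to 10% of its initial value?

2 cycles

Logarithmic decrement δ = 2πζ/√(1 − ζ²) = 2π × 0.2080/√(1 − 0.0433) = 1.336.
x_n/x₀ = e^(−nδ) ≤ 0.1; take ln: n ≥ ln(1/0.1)/δ = 2.303/1.336 = 1.723.
So 2 complete cycles are required.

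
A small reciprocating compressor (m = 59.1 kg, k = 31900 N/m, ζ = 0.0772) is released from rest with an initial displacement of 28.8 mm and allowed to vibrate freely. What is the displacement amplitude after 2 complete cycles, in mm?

Logarithmic decrement δ = 2πζ/√(1 − ζ²) = 2π × 0.07720/√(1 − 0.00596) = 0.4865.
After n cycles, x_n/x₀ = e^(−nδ), so x_2 = 28.8 × e^(−2 × 0.4865) = 28.8 × 0.3779 = 10.88 mm.

10.9 mm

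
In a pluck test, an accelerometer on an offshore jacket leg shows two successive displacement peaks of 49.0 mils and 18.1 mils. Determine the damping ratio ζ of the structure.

0.157

Logarithmic decrement δ = (1/n)·ln(x₀/x_n) = (1/1)·ln(49.0/18.1) = (1/1)·ln(2.707) = 0.9959.
ζ = δ/√(4π² + δ²) = 0.9959/√(39.48 + 0.992) = 0.9959/6.362 = 0.1565.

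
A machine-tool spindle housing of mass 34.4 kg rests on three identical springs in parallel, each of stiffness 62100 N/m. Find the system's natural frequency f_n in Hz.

11.7 Hz

Parallel springs add: k_eq = 3 × 62100 = 186300 N/m.
ω_n = √(k_eq/m) = √(186300/34.4) = √5416 = 73.59 rad/s.
f_n = ω_n/(2π) = 73.59/6.283 = 11.71 Hz.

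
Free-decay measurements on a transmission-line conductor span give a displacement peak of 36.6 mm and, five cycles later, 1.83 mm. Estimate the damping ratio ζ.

Logarithmic decrement δ = (1/n)·ln(x₀/x_n) = (1/5)·ln(36.6/1.83) = (1/5)·ln(20.00) = 0.5991.
ζ = δ/√(4π² + δ²) = 0.5991/√(39.48 + 0.359) = 0.5991/6.312 = 0.09493.

0.0949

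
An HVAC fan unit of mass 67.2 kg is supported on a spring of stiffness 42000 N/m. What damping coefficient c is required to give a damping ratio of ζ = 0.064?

c_c = 2√(k·m) = 2√(42000 × 67.2) = 3360 N·s/m.
c = ζ·c_c = 0.064 × 3360 = 215.0 N·s/m.

215 N·s/m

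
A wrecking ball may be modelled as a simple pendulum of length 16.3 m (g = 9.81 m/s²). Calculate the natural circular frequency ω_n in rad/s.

0.776 rad/s

For a simple pendulum ω_n = √(g/L) = √(9.81/16.3) = √0.6018 = 0.7758 rad/s.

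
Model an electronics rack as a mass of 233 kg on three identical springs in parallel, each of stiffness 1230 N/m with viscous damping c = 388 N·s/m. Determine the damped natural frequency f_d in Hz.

0.619 Hz

Parallel springs add: k_eq = 3 × 1230 = 3690 N/m.
ω_n = √(k_eq/m) = √(3690/233) = 3.980 rad/s.
Critical damping c_c = 2√(k_eq·m) = 2√(3690 × 233) = 1854 N·s/m, so ζ = c/c_c = 388/1854 = 0.2092.
ω_d = ω_n√(1 − ζ²) = 3.980 × √(1 − 0.0438) = 3.891 rad/s.
f_d = ω_d/(2π) = 0.6193 Hz.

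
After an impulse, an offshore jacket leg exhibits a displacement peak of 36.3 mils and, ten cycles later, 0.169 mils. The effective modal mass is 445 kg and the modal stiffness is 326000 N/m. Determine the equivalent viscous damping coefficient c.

2050 N·s/m

Logarithmic decrement δ = (1/n)·ln(x₀/x_n) = (1/10)·ln(36.3/0.169) = (1/10)·ln(214.8) = 0.5370.
ζ = δ/√(4π² + δ²) = 0.5370/√(39.48 + 0.288) = 0.5370/6.306 = 0.08515.
c = ζ · 2√(km) = 0.08515 × 2√(326000 × 445) = 0.08515 × 24090 = 2051 N·s/m.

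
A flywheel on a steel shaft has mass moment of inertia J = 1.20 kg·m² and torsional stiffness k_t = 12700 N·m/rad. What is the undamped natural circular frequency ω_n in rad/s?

ω_n = √(k_t/J) = √(12700/1.20) = √10580 = 102.9 rad/s.

103 rad/s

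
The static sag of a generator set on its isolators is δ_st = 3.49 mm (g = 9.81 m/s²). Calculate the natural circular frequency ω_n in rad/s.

ω_n = √(g/δ_st) = √(9.81/0.00349) = √2811 = 53.02 rad/s.

53.0 rad/s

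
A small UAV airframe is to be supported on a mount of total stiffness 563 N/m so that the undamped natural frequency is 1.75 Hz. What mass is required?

4.66 kg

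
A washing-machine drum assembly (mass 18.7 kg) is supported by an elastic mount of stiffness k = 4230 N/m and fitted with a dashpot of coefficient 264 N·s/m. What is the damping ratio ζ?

0.469

ω_n = √(k/m) = √(4230/18.7) = 15.04 rad/s.
Critical damping c_c = 2√(k·m) = 2√(4230 × 18.7) = 562.5 N·s/m, so ζ = c/c_c = 264/562.5 = 0.4693.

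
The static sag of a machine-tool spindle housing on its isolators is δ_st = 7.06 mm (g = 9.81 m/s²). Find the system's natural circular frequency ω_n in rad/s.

37.3 rad/s

ω_n = √(g/δ_st) = √(9.81/0.00706) = √1390 = 37.28 rad/s.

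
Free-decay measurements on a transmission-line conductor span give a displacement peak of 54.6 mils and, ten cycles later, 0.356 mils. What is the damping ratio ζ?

Logarithmic decrement δ = (1/n)·ln(x₀/x_n) = (1/10)·ln(54.6/0.356) = (1/10)·ln(153.4) = 0.5033.
ζ = δ/√(4π² + δ²) = 0.5033/√(39.48 + 0.253) = 0.5033/6.303 = 0.07984.

0.0798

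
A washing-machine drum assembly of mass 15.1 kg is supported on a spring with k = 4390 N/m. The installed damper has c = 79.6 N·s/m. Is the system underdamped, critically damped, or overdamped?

c_c = 2√(k·m) = 514.9 N·s/m; ζ = c/c_c = 79.6/514.9 = 0.155.
Since ζ < 1 the system is underdamped.

underdamped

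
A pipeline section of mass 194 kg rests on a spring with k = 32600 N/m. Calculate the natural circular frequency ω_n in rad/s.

ω_n = √(k/m) = √(32600/194) = √168.0 = 12.96 rad/s.

13.0 rad/s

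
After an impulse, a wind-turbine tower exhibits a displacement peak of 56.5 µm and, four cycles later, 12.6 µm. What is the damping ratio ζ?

0.0596

Logarithmic decrement δ = (1/n)·ln(x₀/x_n) = (1/4)·ln(56.5/12.6) = (1/4)·ln(4.484) = 0.3751.
ζ = δ/√(4π² + δ²) = 0.3751/√(39.48 + 0.141) = 0.3751/6.294 = 0.05960.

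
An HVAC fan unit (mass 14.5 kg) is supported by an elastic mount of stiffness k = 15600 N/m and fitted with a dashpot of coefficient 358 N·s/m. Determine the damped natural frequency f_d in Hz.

ω_n = √(k/m) = √(15600/14.5) = 32.80 rad/s.
Critical damping c_c = 2√(k·m) = 2√(15600 × 14.5) = 951.2 N·s/m, so ζ = c/c_c = 358/951.2 = 0.3764.
ω_d = ω_n√(1 − ζ²) = 32.80 × √(1 − 0.142) = 30.39 rad/s.
f_d = ω_d/(2π) = 4.836 Hz.

4.84 Hz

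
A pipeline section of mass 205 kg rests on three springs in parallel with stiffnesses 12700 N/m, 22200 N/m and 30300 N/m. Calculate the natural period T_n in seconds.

0.352 s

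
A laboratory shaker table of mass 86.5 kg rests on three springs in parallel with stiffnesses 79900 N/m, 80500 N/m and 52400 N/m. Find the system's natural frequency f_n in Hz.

7.89 Hz

Parallel springs add: k_eq = 79900 + 80500 + 52400 = 212800 N/m.
ω_n = √(k_eq/m) = √(212800/86.5) = √2460 = 49.60 rad/s.
f_n = ω_n/(2π) = 49.60/6.283 = 7.894 Hz.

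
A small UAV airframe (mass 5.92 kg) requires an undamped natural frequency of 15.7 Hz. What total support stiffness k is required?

57600 N/m

ω_n = 2πf_n = 2π × 15.7 = 98.65 rad/s.
k = m·ω_n² = 5.92 × 98.65² = 5.92 × 9731 = 57610 N/m.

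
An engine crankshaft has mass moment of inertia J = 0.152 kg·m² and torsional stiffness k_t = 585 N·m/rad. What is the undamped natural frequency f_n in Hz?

9.87 Hz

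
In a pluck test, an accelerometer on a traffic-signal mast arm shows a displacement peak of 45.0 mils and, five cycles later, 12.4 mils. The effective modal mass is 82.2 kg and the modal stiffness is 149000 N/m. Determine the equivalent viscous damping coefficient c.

287 N·s/m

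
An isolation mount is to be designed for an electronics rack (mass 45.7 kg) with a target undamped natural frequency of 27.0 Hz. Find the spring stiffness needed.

1320000 N/m

ω_n = 2πf_n = 2π × 27.0 = 169.6 rad/s.
k = m·ω_n² = 45.7 × 169.6² = 45.7 × 28780 = 1315000 N/m.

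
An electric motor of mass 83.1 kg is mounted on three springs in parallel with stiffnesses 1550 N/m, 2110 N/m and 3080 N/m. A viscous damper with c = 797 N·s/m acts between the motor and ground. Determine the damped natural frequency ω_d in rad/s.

Parallel springs add: k_eq = 1550 + 2110 + 3080 = 6740 N/m.
ω_n = √(k_eq/m) = √(6740/83.1) = 9.006 rad/s.
Critical damping c_c = 2√(k_eq·m) = 2√(6740 × 83.1) = 1497 N·s/m, so ζ = c/c_c = 797/1497 = 0.5325.
ω_d = ω_n√(1 − ζ²) = 9.006 × √(1 − 0.284) = 7.623 rad/s.

7.62 rad/s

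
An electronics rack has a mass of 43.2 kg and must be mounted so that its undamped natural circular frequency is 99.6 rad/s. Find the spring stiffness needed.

k = m·ω_n² = 43.2 × 99.60² = 43.2 × 9920 = 428600 N/m.

429000 N/m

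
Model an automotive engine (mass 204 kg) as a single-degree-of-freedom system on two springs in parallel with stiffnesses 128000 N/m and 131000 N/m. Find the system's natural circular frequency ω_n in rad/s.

Parallel springs add: k_eq = 128000 + 131000 = 259000 N/m.
ω_n = √(k_eq/m) = √(259000/204) = √1270 = 35.63 rad/s.

35.6 rad/s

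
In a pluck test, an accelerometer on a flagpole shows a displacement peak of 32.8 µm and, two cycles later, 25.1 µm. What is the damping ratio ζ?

0.0213

Logarithmic decrement δ = (1/n)·ln(x₀/x_n) = (1/2)·ln(32.8/25.1) = (1/2)·ln(1.307) = 0.1338.
ζ = δ/√(4π² + δ²) = 0.1338/√(39.48 + 0.0179) = 0.1338/6.285 = 0.02129.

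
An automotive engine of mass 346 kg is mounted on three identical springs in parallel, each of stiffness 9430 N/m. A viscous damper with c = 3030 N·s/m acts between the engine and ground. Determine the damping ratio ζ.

0.484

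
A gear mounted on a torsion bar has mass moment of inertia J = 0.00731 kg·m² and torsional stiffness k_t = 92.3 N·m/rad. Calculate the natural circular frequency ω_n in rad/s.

ω_n = √(k_t/J) = √(92.3/0.00731) = √12630 = 112.4 rad/s.

112 rad/s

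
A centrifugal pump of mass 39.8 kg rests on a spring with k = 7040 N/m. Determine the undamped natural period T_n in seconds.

0.472 s

ω_n = √(k/m) = √(7040/39.8) = √176.9 = 13.30 rad/s.
T_n = 2π/ω_n = 6.283/13.30 = 0.4724 s.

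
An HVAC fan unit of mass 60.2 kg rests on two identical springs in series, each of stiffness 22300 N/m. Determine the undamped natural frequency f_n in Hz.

Series springs: 1/k_eq = 2/22300, so k_eq = 22300/2 = 11150 N/m.
ω_n = √(k_eq/m) = √(11150/60.2) = √185.2 = 13.61 rad/s.
f_n = ω_n/(2π) = 13.61/6.283 = 2.166 Hz.

2.17 Hz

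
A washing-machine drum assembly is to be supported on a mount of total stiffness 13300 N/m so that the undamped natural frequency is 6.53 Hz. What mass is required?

7.90 kg

ω_n = 2πf_n = 2π × 6.53 = 41.03 rad/s.
m = k/ω_n² = 13300/41.03² = 13300/1683 = 7.901 kg.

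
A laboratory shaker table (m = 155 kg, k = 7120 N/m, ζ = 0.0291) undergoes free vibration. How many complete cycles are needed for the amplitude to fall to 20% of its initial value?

9 cycles

Logarithmic decrement δ = 2πζ/√(1 − ζ²) = 2π × 0.02910/√(1 − 0.000847) = 0.1829.
x_n/x₀ = e^(−nδ) ≤ 0.2; take ln: n ≥ ln(1/0.2)/δ = 1.609/0.1829 = 8.799.
So 9 complete cycles are required.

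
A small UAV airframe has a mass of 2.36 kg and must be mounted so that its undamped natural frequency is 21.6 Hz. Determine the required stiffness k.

43500 N/m

ω_n = 2πf_n = 2π × 21.6 = 135.7 rad/s.
k = m·ω_n² = 2.36 × 135.7² = 2.36 × 18420 = 43470 N/m.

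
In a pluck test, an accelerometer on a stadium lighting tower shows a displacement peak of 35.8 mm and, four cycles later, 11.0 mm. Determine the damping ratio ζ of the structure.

Logarithmic decrement δ = (1/n)·ln(x₀/x_n) = (1/4)·ln(35.8/11.0) = (1/4)·ln(3.255) = 0.2950.
ζ = δ/√(4π² + δ²) = 0.2950/√(39.48 + 0.0870) = 0.2950/6.290 = 0.04690.

0.0469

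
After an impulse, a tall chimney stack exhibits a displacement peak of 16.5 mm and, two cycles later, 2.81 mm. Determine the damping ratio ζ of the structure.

Logarithmic decrement δ = (1/n)·ln(x₀/x_n) = (1/2)·ln(16.5/2.81) = (1/2)·ln(5.872) = 0.8851.
ζ = δ/√(4π² + δ²) = 0.8851/√(39.48 + 0.783) = 0.8851/6.345 = 0.1395.

0.139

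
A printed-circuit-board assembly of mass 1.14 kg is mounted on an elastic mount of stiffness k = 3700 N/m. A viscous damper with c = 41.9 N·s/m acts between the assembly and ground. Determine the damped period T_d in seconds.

0.117 s

ω_n = √(k/m) = √(3700/1.14) = 56.97 rad/s.
Critical damping c_c = 2√(k·m) = 2√(3700 × 1.14) = 129.9 N·s/m, so ζ = c/c_c = 41.9/129.9 = 0.3226.
ω_d = ω_n√(1 − ζ²) = 56.97 × √(1 − 0.104) = 53.92 rad/s.
T_d = 2π/ω_d = 0.1165 s.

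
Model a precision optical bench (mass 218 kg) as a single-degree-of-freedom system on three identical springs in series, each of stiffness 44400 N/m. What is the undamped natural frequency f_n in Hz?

Series springs: 1/k_eq = 3/44400, so k_eq = 44400/3 = 14800 N/m.
ω_n = √(k_eq/m) = √(14800/218) = √67.89 = 8.240 rad/s.
f_n = ω_n/(2π) = 8.240/6.283 = 1.311 Hz.

1.31 Hz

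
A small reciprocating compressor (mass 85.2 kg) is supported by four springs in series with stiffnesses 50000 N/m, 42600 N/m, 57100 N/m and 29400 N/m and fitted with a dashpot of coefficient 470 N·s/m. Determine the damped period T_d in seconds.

0.584 s

Series springs: 1/k_eq = 1/50000 + 1/42600 + 1/57100 + 1/29400 = 9.500×10^-5, so k_eq = 10530 N/m.
ω_n = √(k_eq/m) = √(10530/85.2) = 11.12 rad/s.
Critical damping c_c = 2√(k_eq·m) = 2√(10530 × 85.2) = 1894 N·s/m, so ζ = c/c_c = 470/1894 = 0.2481.
ω_d = ω_n√(1 − ζ²) = 11.12 × √(1 − 0.0616) = 10.77 rad/s.
T_d = 2π/ω_d = 0.5835 s.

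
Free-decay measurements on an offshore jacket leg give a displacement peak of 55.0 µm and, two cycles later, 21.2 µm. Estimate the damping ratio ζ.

Logarithmic decrement δ = (1/n)·ln(x₀/x_n) = (1/2)·ln(55.0/21.2) = (1/2)·ln(2.594) = 0.4767.
ζ = δ/√(4π² + δ²) = 0.4767/√(39.48 + 0.227) = 0.4767/6.301 = 0.07565.

0.0756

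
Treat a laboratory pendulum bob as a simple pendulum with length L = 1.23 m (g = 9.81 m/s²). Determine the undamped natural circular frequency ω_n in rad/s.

2.82 rad/s

For a simple pendulum ω_n = √(g/L) = √(9.81/1.23) = √7.976 = 2.824 rad/s.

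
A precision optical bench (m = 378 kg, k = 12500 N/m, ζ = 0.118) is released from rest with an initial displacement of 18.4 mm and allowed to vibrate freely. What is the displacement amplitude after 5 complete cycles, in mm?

0.440 mm

Logarithmic decrement δ = 2πζ/√(1 − ζ²) = 2π × 0.1180/√(1 − 0.0139) = 0.7466.
After n cycles, x_n/x₀ = e^(−nδ), so x_5 = 18.4 × e^(−5 × 0.7466) = 18.4 × 0.02392 = 0.4401 mm.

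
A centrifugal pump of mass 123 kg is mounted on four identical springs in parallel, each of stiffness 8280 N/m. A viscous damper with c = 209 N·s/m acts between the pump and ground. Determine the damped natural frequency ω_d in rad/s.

16.4 rad/s

Parallel springs add: k_eq = 4 × 8280 = 33120 N/m.
ω_n = √(k_eq/m) = √(33120/123) = 16.41 rad/s.
Critical damping c_c = 2√(k_eq·m) = 2√(33120 × 123) = 4037 N·s/m, so ζ = c/c_c = 209/4037 = 0.05177.
ω_d = ω_n√(1 − ζ²) = 16.41 × √(1 − 0.00268) = 16.39 rad/s.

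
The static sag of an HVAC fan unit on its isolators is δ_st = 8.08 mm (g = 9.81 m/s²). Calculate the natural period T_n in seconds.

0.180 s

ω_n = √(g/δ_st) = √(9.81/0.00808) = √1214 = 34.84 rad/s.
T_n = 2π/ω_n = 6.283/34.84 = 0.1803 s.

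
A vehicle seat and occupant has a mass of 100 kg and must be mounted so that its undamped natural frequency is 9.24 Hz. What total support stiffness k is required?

337000 N/m

ω_n = 2πf_n = 2π × 9.24 = 58.06 rad/s.
k = m·ω_n² = 100 × 58.06² = 100 × 3371 = 337100 N/m.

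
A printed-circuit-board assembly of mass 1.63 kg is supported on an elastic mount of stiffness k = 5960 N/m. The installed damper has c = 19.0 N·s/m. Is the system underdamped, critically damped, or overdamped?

c_c = 2√(k·m) = 197.1 N·s/m; ζ = c/c_c = 19.0/197.1 = 0.0964.
Since ζ < 1 the system is underdamped.

underdamped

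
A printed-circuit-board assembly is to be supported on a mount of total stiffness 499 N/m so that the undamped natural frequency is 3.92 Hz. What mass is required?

0.823 kg

ω_n = 2πf_n = 2π × 3.92 = 24.63 rad/s.
m = k/ω_n² = 499/24.63² = 499/606.6 = 0.8226 kg.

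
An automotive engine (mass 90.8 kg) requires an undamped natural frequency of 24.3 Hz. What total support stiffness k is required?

ω_n = 2πf_n = 2π × 24.3 = 152.7 rad/s.
k = m·ω_n² = 90.8 × 152.7² = 90.8 × 23310 = 2117000 N/m.

2120000 N/m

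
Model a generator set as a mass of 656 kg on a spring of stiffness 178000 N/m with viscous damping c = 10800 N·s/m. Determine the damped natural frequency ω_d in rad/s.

14.3 rad/s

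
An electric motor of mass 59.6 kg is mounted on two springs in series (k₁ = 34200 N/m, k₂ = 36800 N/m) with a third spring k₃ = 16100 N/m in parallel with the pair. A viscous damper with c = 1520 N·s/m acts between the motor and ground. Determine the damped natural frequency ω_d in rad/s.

20.1 rad/s

Series pair: k_s = k₁k₂/(k₁+k₂) = (34200)(36800)/(34200 + 36800) = 17730 N/m. In parallel with k₃: k_eq = 17730 + 16100 = 33830 N/m.
ω_n = √(k_eq/m) = √(33830/59.6) = 23.82 rad/s.
Critical damping c_c = 2√(k_eq·m) = 2√(33830 × 59.6) = 2840 N·s/m, so ζ = c/c_c = 1520/2840 = 0.5353.
ω_d = ω_n√(1 − ζ²) = 23.82 × √(1 − 0.287) = 20.12 rad/s.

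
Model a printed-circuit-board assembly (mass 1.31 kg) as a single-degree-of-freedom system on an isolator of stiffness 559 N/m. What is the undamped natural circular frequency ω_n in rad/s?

20.7 rad/s

ω_n = √(k/m) = √(559.0/1.31) = √426.7 = 20.66 rad/s.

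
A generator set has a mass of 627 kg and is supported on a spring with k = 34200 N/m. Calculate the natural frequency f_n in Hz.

ω_n = √(k/m) = √(34200/627) = √54.55 = 7.385 rad/s.
f_n = ω_n/(2π) = 7.385/6.283 = 1.175 Hz.

1.18 Hz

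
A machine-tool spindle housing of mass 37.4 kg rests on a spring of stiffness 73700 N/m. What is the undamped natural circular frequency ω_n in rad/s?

ω_n = √(k/m) = √(73700/37.4) = √1971 = 44.39 rad/s.

44.4 rad/s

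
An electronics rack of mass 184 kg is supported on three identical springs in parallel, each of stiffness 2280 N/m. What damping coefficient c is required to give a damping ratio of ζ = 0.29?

Parallel springs add: k_eq = 3 × 2280 = 6840 N/m.
c_c = 2√(k_eq·m) = 2√(6840 × 184) = 2244 N·s/m.
c = ζ·c_c = 0.29 × 2244 = 650.7 N·s/m.

651 N·s/m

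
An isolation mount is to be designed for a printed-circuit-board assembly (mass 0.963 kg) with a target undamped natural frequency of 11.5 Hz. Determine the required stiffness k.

5030 N/m

ω_n = 2πf_n = 2π × 11.5 = 72.26 rad/s.
k = m·ω_n² = 0.963 × 72.26² = 0.963 × 5221 = 5028 N/m.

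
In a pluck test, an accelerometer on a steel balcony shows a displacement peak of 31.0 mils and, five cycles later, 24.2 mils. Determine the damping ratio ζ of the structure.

Logarithmic decrement δ = (1/n)·ln(x₀/x_n) = (1/5)·ln(31.0/24.2) = (1/5)·ln(1.281) = 0.04953.
ζ = δ/√(4π² + δ²) = 0.04953/√(39.48 + 0.00245) = 0.04953/6.283 = 0.007882.

0.00788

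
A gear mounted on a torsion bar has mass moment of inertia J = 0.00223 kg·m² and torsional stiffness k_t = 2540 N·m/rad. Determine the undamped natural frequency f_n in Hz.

ω_n = √(k_t/J) = √(2540/0.00223) = √1139000 = 1067 rad/s.
f_n = ω_n/(2π) = 1067/6.283 = 169.9 Hz.

170 Hz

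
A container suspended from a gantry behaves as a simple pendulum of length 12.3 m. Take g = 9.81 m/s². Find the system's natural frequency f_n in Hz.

0.142 Hz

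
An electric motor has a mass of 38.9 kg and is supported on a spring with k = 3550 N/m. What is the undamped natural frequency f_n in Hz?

ω_n = √(k/m) = √(3550/38.9) = √91.26 = 9.553 rad/s.
f_n = ω_n/(2π) = 9.553/6.283 = 1.520 Hz.

1.52 Hz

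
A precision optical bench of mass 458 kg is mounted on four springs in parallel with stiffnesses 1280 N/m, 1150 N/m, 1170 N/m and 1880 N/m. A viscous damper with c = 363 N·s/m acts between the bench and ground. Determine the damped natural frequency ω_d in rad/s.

Parallel springs add: k_eq = 1280 + 1150 + 1170 + 1880 = 5480 N/m.
ω_n = √(k_eq/m) = √(5480/458) = 3.459 rad/s.
Critical damping c_c = 2√(k_eq·m) = 2√(5480 × 458) = 3168 N·s/m, so ζ = c/c_c = 363/3168 = 0.1146.
ω_d = ω_n√(1 − ζ²) = 3.459 × √(1 − 0.0131) = 3.436 rad/s.

3.44 rad/s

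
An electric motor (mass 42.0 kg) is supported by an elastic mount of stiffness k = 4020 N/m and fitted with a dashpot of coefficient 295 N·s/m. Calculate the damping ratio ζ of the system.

0.359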